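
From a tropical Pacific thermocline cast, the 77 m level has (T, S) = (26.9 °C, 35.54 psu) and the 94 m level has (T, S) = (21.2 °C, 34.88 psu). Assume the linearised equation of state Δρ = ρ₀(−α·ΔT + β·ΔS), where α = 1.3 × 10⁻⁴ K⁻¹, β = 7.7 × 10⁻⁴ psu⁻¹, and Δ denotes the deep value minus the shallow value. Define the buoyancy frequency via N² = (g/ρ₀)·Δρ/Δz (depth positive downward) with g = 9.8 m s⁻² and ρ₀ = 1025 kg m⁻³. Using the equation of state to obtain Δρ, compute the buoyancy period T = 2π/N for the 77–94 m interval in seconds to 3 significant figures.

ΔT = -5.7 K, ΔS = -0.66 psu (deep − shallow).
Δρ/ρ₀ = −αΔT + βΔS = 7.41 × 10⁻⁴ − 5.082 × 10⁻⁴ = 2.328 × 10⁻⁴, so Δρ ≈ 0.2386 kg m⁻³.
N² = (g/ρ₀)·Δρ/Δz = g·(Δρ/ρ₀)/Δz = 9.8 × 2.328 × 10⁻⁴ / 17 = 1.3420 × 10⁻⁴ s⁻².
N = √(1.3420 × 10⁻⁴) = 0.011584 rad s⁻¹ → T = 2π/N = 542.40 s ≈ 542 s.

542 s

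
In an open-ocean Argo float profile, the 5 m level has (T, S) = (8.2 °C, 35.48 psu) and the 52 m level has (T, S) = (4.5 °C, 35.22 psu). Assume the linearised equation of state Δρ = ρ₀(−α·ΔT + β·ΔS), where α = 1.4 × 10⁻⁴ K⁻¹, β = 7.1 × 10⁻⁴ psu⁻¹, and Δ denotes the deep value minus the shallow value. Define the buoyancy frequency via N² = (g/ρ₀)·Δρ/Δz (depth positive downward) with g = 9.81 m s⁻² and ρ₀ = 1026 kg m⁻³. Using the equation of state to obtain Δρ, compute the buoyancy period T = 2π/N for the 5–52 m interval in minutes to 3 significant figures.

12.6 min

ΔT = -3.7 K, ΔS = -0.26 psu (deep − shallow).
Δρ/ρ₀ = −αΔT + βΔS = 5.18 × 10⁻⁴ − 1.846 × 10⁻⁴ = 3.334 × 10⁻⁴, so Δρ ≈ 0.3421 kg m⁻³.
N² = (g/ρ₀)·Δρ/Δz = g·(Δρ/ρ₀)/Δz = 9.81 × 3.334 × 10⁻⁴ / 47 = 6.9588 × 10⁻⁵ s⁻².
N = √(6.9588 × 10⁻⁵) = 8.3419 × 10⁻³ rad s⁻¹ → T = 2π/N = 753.21 s = 12.554 min ≈ 12.6 min.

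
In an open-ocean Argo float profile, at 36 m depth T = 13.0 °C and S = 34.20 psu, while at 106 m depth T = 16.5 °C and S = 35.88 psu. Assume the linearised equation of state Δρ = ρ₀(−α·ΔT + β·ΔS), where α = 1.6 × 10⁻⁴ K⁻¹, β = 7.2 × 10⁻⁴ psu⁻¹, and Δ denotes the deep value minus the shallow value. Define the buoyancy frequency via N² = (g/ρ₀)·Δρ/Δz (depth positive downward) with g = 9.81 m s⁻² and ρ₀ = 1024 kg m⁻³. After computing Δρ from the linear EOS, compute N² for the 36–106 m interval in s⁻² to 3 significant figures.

ΔT = +3.5 K, ΔS = +1.68 psu (deep − shallow).
Δρ/ρ₀ = −αΔT + βΔS = -5.60 × 10⁻⁴ + 1.2096 × 10⁻³ = 6.496 × 10⁻⁴, so Δρ ≈ 0.6652 kg m⁻³.
N² = (g/ρ₀)·Δρ/Δz = g·(Δρ/ρ₀)/Δz = 9.81 × 6.496 × 10⁻⁴ / 70 = 9.1037 × 10⁻⁵ s⁻² ≈ 9.10 × 10⁻⁵ s⁻².

9.10 × 10⁻⁵ s⁻²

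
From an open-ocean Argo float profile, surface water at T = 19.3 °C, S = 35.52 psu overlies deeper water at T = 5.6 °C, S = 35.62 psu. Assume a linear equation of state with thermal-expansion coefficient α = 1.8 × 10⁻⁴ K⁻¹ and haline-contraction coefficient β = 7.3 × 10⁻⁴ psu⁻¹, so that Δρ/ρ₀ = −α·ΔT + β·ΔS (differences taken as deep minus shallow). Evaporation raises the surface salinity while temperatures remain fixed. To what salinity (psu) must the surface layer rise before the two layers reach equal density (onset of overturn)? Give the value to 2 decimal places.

39.00 psu

Neutral buoyancy requires −α(T_deep − T_surf) + β(S_deep − S_surf′) = 0.
S_surf′ = S_deep − (α/β)·ΔT = 35.62 − (1.8 × 10⁻⁴/7.3 × 10⁻⁴)·(-13.7) = 38.9981 psu.
Increase required: 38.9981 − 35.52 = 3.4781 psu.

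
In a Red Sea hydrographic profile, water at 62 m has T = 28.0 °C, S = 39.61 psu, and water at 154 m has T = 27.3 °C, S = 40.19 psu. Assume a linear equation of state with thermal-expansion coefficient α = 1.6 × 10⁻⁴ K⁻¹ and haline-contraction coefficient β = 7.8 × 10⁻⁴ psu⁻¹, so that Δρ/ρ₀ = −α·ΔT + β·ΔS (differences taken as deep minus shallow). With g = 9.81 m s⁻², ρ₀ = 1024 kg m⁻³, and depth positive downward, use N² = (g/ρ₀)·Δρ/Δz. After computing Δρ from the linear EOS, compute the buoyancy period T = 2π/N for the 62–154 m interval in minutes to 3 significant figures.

ΔT = -0.7 K, ΔS = +0.58 psu (deep − shallow).
Δρ/ρ₀ = −αΔT + βΔS = 1.12 × 10⁻⁴ + 4.524 × 10⁻⁴ = 5.644 × 10⁻⁴, so Δρ ≈ 0.5779 kg m⁻³.
N² = (g/ρ₀)·Δρ/Δz = g·(Δρ/ρ₀)/Δz = 9.81 × 5.644 × 10⁻⁴ / 92 = 6.0182 × 10⁻⁵ s⁻².
N = √(6.0182 × 10⁻⁵) = 7.7577 × 10⁻³ rad s⁻¹ → T = 2π/N = 809.93 s = 13.499 min ≈ 13.5 min.

13.5 min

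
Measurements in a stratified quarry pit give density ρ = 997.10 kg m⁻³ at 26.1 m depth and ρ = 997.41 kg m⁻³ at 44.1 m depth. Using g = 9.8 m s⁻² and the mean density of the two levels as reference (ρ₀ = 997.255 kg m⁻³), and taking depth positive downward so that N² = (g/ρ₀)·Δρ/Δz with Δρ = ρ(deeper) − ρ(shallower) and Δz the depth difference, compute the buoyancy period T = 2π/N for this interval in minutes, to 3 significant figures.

8.05 min

Δρ = 997.41 − 997.10 = 0.31 kg m⁻³ over Δz = 44.1 − 26.1 = 18 m.
N² = (9.8/997.255) × (0.31/18) = 1.6924 × 10⁻⁴ s⁻².
N = √(1.6924 × 10⁻⁴) = 0.013009 rad s⁻¹, so T = 2π/N = 482.99 s = 8.0498 min ≈ 8.05 min.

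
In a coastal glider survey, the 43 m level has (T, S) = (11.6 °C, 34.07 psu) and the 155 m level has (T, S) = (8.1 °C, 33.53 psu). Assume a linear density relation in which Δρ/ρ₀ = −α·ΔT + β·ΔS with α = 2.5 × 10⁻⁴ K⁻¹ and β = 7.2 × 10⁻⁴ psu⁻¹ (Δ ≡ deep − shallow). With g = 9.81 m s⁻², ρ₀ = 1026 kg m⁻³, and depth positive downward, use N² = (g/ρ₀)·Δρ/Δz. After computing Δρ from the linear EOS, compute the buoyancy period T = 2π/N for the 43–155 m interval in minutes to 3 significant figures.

ΔT = -3.5 K, ΔS = -0.54 psu (deep − shallow).
Δρ/ρ₀ = −αΔT + βΔS = 8.75 × 10⁻⁴ − 3.888 × 10⁻⁴ = 4.862 × 10⁻⁴, so Δρ ≈ 0.4988 kg m⁻³.
N² = (g/ρ₀)·Δρ/Δz = g·(Δρ/ρ₀)/Δz = 9.81 × 4.862 × 10⁻⁴ / 112 = 4.2586 × 10⁻⁵ s⁻².
N = √(4.2586 × 10⁻⁵) = 6.5258 × 10⁻³ rad s⁻¹ → T = 2π/N = 962.82 s = 16.047 min ≈ 16.0 min.

16.0 min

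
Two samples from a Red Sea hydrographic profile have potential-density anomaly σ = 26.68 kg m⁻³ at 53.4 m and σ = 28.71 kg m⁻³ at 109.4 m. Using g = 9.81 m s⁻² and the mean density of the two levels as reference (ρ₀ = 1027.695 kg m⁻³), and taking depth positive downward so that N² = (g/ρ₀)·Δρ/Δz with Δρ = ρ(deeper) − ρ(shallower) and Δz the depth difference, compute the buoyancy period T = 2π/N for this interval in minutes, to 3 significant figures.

5.63 min

Δρ = 1028.71 − 1026.68 = 2.03 kg m⁻³ over Δz = 109.4 − 53.4 = 56 m.
N² = (9.81/1027.695) × (2.03/56) = 3.4603 × 10⁻⁴ s⁻².
N = √(3.4603 × 10⁻⁴) = 0.018602 rad s⁻¹, so T = 2π/N = 337.77 s = 5.6295 min ≈ 5.63 min.
Since Δρ > 0 the layer is stably stratified.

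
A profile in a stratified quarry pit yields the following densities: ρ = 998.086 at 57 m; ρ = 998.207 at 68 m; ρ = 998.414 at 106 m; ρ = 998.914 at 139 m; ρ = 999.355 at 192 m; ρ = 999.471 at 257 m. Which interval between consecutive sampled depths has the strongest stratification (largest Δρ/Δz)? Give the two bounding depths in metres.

106–139 m

Compute the density gradient over each adjacent pair:
  57–68 m: Δρ/Δz = 0.121/11 = 0.011 kg m⁻⁴
  68–106 m: Δρ/Δz = 0.207/38 = 5.4 × 10⁻³ kg m⁻⁴
  106–139 m: Δρ/Δz = 0.500/33 = 0.015 kg m⁻⁴
  139–192 m: Δρ/Δz = 0.441/53 = 8.3 × 10⁻³ kg m⁻⁴
  192–257 m: Δρ/Δz = 0.116/65 = 1.8 × 10⁻³ kg m⁻⁴
The largest gradient is in the 106–139 m interval — the pycnocline.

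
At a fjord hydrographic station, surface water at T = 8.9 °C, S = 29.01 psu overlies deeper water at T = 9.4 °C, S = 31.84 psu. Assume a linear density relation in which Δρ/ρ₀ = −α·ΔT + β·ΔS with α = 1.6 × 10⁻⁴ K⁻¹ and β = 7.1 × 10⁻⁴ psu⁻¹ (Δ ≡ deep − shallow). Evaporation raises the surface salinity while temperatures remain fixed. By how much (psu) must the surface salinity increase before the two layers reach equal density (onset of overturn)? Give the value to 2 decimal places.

2.72 psu

Neutral buoyancy requires −α(T_deep − T_surf) + β(S_deep − S_surf′) = 0.
S_surf′ = S_deep − (α/β)·ΔT = 31.84 − (1.6 × 10⁻⁴/7.1 × 10⁻⁴)·(+0.5) = 31.7273 psu.
Increase required: 31.7273 − 29.01 = 2.7173 psu.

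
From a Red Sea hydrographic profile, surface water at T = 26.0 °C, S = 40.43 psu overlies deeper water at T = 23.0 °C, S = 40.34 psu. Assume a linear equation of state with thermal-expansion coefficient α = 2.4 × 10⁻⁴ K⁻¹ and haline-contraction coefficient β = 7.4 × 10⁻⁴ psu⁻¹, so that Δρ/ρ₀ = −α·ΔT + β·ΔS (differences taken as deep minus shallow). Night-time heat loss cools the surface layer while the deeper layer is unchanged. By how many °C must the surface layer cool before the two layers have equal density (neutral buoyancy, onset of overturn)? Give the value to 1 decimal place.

Neutral buoyancy requires Δρ = 0, i.e. −α(T_deep − T_surf′) + β(S_deep − S_surf) = 0.
T_surf′ = T_deep − (β/α)·ΔS = 23.0 − (7.4 × 10⁻⁴/2.4 × 10⁻⁴)·(-0.09) = 23.277 °C.
Cooling required: 26.0 − (23.277) = 2.723 °C.

2.7 °C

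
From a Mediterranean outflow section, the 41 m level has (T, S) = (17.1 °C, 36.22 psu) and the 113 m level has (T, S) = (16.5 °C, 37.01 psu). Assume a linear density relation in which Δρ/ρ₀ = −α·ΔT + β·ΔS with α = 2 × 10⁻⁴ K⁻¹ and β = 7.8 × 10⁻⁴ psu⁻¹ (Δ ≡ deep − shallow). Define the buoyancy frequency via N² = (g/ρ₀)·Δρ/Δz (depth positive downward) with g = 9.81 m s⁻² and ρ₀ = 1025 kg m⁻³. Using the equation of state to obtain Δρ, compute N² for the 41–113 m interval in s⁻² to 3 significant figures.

ΔT = -0.6 K, ΔS = +0.79 psu (deep − shallow).
Δρ/ρ₀ = −αΔT + βΔS = 1.20 × 10⁻⁴ + 6.162 × 10⁻⁴ = 7.362 × 10⁻⁴, so Δρ ≈ 0.7546 kg m⁻³.
N² = (g/ρ₀)·Δρ/Δz = g·(Δρ/ρ₀)/Δz = 9.81 × 7.362 × 10⁻⁴ / 72 = 1.0031 × 10⁻⁴ s⁻² ≈ 1.00 × 10⁻⁴ s⁻².

1.00 × 10⁻⁴ s⁻²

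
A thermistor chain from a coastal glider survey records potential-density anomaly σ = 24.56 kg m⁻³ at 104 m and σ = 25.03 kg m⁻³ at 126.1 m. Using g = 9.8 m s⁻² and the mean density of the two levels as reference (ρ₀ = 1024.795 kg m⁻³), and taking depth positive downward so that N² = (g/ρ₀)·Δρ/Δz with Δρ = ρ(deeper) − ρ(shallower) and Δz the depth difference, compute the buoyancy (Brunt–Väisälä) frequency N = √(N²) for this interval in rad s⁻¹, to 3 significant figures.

Δρ = 1025.03 − 1024.56 = 0.47 kg m⁻³ over Δz = 126.1 − 104 = 22.1 m.
N² = (9.8/1024.795) × (0.47/22.1) = 2.0337 × 10⁻⁴ s⁻².
N = √(2.0337 × 10⁻⁴) = 0.014261 rad s⁻¹ ≈ 0.0143 rad s⁻¹.

0.0143 rad s⁻¹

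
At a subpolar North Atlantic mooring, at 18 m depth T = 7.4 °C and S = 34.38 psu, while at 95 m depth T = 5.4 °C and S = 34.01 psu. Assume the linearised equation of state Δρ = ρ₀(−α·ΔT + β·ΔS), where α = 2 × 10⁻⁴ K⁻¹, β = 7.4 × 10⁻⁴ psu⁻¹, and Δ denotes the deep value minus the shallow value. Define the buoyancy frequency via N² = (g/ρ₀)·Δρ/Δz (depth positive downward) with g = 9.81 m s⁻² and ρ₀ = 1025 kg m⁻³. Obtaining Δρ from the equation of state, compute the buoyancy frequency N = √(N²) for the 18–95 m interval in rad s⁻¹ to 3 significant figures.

4.01 × 10⁻³ rad s⁻¹

ΔT = -2.0 K, ΔS = -0.37 psu (deep − shallow).
Δρ/ρ₀ = −αΔT + βΔS = 4.00 × 10⁻⁴ − 2.738 × 10⁻⁴ = 1.262 × 10⁻⁴, so Δρ ≈ 0.1294 kg m⁻³.
N² = (g/ρ₀)·Δρ/Δz = g·(Δρ/ρ₀)/Δz = 9.81 × 1.262 × 10⁻⁴ / 77 = 1.6078 × 10⁻⁵ s⁻².
N = √(1.6078 × 10⁻⁵) = 4.0097 × 10⁻³ rad s⁻¹ ≈ 4.01 × 10⁻³ rad s⁻¹.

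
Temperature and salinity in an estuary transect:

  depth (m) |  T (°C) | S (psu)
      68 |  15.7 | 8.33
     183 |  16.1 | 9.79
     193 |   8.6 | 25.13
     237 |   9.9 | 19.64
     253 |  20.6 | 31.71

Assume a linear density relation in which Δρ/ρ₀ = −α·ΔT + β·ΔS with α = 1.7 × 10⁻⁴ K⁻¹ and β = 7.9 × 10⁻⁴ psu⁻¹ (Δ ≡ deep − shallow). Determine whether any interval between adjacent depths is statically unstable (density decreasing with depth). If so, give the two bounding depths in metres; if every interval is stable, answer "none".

Evaluate Δρ/ρ₀ = −αΔT + βΔS across each adjacent pair:
  68–183 m: −αΔT+βΔS = −(1.7 × 10⁻⁴)(+0.4)+(7.9 × 10⁻⁴)(+1.46) = 1.1 × 10⁻³ → stable
  183–193 m: −αΔT+βΔS = −(1.7 × 10⁻⁴)(-7.5)+(7.9 × 10⁻⁴)(+15.34) = 0.013 → stable
  193–237 m: −αΔT+βΔS = −(1.7 × 10⁻⁴)(+1.3)+(7.9 × 10⁻⁴)(-5.49) = -4.6 × 10⁻³ → UNSTABLE
  237–253 m: −αΔT+βΔS = −(1.7 × 10⁻⁴)(+10.7)+(7.9 × 10⁻⁴)(+12.07) = 7.7 × 10⁻³ → stable
The 193–237 m interval has Δρ < 0: lighter water underlies denser water.

193–237 m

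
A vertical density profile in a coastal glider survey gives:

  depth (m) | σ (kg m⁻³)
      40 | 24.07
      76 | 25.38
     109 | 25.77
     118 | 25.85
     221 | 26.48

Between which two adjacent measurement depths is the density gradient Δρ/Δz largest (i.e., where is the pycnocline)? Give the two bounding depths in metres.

Compute the density gradient over each adjacent pair:
  40–76 m: Δρ/Δz = 1.31/36 = 0.036 kg m⁻⁴
  76–109 m: Δρ/Δz = 0.39/33 = 0.012 kg m⁻⁴
  109–118 m: Δρ/Δz = 0.08/9 = 8.9 × 10⁻³ kg m⁻⁴
  118–221 m: Δρ/Δz = 0.63/103 = 6.1 × 10⁻³ kg m⁻⁴
The largest gradient is in the 40–76 m interval — the pycnocline.

40–76 m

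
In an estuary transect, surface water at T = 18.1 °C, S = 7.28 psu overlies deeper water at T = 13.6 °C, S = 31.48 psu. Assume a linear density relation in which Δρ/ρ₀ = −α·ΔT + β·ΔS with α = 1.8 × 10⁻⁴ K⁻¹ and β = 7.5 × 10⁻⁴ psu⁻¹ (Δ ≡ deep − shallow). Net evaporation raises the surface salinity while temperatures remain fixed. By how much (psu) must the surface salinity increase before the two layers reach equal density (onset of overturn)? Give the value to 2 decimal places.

Neutral buoyancy requires −α(T_deep − T_surf) + β(S_deep − S_surf′) = 0.
S_surf′ = S_deep − (α/β)·ΔT = 31.48 − (1.8 × 10⁻⁴/7.5 × 10⁻⁴)·(-4.5) = 32.5600 psu.
Increase required: 32.5600 − 7.28 = 25.2800 psu.

25.28 psu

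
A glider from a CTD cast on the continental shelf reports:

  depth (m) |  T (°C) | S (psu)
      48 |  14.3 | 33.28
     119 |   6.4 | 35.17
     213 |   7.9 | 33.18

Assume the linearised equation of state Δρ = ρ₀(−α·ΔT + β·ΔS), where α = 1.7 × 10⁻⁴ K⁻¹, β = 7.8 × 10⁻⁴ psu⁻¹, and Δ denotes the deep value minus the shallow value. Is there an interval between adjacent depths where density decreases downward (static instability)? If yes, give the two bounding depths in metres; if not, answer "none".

Evaluate Δρ/ρ₀ = −αΔT + βΔS across each adjacent pair:
  48–119 m: −αΔT+βΔS = −(1.7 × 10⁻⁴)(-7.9)+(7.8 × 10⁻⁴)(+1.89) = 2.8 × 10⁻³ → stable
  119–213 m: −αΔT+βΔS = −(1.7 × 10⁻⁴)(+1.5)+(7.8 × 10⁻⁴)(-1.99) = -1.8 × 10⁻³ → UNSTABLE
The 119–213 m interval has Δρ < 0: lighter water underlies denser water.

119–213 m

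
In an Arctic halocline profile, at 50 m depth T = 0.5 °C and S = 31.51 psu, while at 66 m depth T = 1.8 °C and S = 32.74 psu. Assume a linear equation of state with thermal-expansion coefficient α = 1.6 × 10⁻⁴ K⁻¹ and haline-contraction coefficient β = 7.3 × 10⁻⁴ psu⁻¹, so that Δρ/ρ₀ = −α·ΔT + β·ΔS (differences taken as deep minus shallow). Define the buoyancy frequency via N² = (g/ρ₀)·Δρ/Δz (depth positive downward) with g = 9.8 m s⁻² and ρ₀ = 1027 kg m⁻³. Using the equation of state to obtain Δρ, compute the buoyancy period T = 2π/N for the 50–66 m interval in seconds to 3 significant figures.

306 s

ΔT = +1.3 K, ΔS = +1.23 psu (deep − shallow).
Δρ/ρ₀ = −αΔT + βΔS = -2.08 × 10⁻⁴ + 8.979 × 10⁻⁴ = 6.899 × 10⁻⁴, so Δρ ≈ 0.7085 kg m⁻³.
N² = (g/ρ₀)·Δρ/Δz = g·(Δρ/ρ₀)/Δz = 9.8 × 6.899 × 10⁻⁴ / 16 = 4.2256 × 10⁻⁴ s⁻².
N = √(4.2256 × 10⁻⁴) = 0.020556 rad s⁻¹ → T = 2π/N = 305.66 s ≈ 306 s.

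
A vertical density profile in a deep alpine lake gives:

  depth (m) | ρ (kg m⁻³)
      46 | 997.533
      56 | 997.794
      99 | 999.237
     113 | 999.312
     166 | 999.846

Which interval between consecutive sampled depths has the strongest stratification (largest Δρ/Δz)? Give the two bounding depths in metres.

Compute the density gradient over each adjacent pair:
  46–56 m: Δρ/Δz = 0.261/10 = 0.026 kg m⁻⁴
  56–99 m: Δρ/Δz = 1.443/43 = 0.034 kg m⁻⁴
  99–113 m: Δρ/Δz = 0.075/14 = 5.4 × 10⁻³ kg m⁻⁴
  113–166 m: Δρ/Δz = 0.534/53 = 0.010 kg m⁻⁴
The largest gradient is in the 56–99 m interval — the pycnocline.

56–99 m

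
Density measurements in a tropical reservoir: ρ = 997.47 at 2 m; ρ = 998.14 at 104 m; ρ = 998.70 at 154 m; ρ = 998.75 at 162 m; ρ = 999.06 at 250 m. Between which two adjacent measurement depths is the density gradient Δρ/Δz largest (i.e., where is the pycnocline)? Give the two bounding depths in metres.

104–154 m

Compute the density gradient over each adjacent pair:
  2–104 m: Δρ/Δz = 0.67/102 = 6.6 × 10⁻³ kg m⁻⁴
  104–154 m: Δρ/Δz = 0.56/50 = 0.011 kg m⁻⁴
  154–162 m: Δρ/Δz = 0.05/8 = 6.3 × 10⁻³ kg m⁻⁴
  162–250 m: Δρ/Δz = 0.31/88 = 3.5 × 10⁻³ kg m⁻⁴
The largest gradient is in the 104–154 m interval — the pycnocline.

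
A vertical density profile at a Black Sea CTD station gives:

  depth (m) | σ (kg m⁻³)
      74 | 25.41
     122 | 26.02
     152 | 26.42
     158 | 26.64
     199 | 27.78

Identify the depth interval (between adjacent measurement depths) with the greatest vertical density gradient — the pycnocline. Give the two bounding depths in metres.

152–158 m

Compute the density gradient over each adjacent pair:
  74–122 m: Δρ/Δz = 0.61/48 = 0.013 kg m⁻⁴
  122–152 m: Δρ/Δz = 0.40/30 = 0.013 kg m⁻⁴
  152–158 m: Δρ/Δz = 0.22/6 = 0.037 kg m⁻⁴
  158–199 m: Δρ/Δz = 1.14/41 = 0.028 kg m⁻⁴
The largest gradient is in the 152–158 m interval — the pycnocline.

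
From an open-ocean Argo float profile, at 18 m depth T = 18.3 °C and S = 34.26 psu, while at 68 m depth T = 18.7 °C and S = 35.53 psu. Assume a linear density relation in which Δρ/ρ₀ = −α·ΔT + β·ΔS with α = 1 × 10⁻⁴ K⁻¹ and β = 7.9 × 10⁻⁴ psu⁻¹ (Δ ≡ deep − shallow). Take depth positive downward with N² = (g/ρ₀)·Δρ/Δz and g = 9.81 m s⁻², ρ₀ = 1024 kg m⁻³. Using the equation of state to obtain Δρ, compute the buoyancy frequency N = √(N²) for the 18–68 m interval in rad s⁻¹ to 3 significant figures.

ΔT = +0.4 K, ΔS = +1.27 psu (deep − shallow).
Δρ/ρ₀ = −αΔT + βΔS = -4.00 × 10⁻⁵ + 1.0033 × 10⁻³ = 9.633 × 10⁻⁴, so Δρ ≈ 0.9864 kg m⁻³.
N² = (g/ρ₀)·Δρ/Δz = g·(Δρ/ρ₀)/Δz = 9.81 × 9.633 × 10⁻⁴ / 50 = 1.8900 × 10⁻⁴ s⁻².
N = √(1.8900 × 10⁻⁴) = 0.013748 rad s⁻¹ ≈ 0.0137 rad s⁻¹.

0.0137 rad s⁻¹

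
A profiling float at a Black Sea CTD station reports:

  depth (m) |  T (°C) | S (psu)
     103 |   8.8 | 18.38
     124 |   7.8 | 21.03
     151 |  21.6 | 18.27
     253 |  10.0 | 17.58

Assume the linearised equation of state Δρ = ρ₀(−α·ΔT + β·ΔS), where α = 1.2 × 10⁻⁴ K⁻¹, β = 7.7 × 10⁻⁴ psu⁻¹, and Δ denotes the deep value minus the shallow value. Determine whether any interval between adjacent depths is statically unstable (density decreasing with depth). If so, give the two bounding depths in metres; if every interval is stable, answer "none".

124–151 m

Evaluate Δρ/ρ₀ = −αΔT + βΔS across each adjacent pair:
  103–124 m: −αΔT+βΔS = −(1.2 × 10⁻⁴)(-1.0)+(7.7 × 10⁻⁴)(+2.65) = 2.2 × 10⁻³ → stable
  124–151 m: −αΔT+βΔS = −(1.2 × 10⁻⁴)(+13.8)+(7.7 × 10⁻⁴)(-2.76) = -3.8 × 10⁻³ → UNSTABLE
  151–253 m: −αΔT+βΔS = −(1.2 × 10⁻⁴)(-11.6)+(7.7 × 10⁻⁴)(-0.69) = 8.6 × 10⁻⁴ → stable
The 124–151 m interval has Δρ < 0: lighter water underlies denser water.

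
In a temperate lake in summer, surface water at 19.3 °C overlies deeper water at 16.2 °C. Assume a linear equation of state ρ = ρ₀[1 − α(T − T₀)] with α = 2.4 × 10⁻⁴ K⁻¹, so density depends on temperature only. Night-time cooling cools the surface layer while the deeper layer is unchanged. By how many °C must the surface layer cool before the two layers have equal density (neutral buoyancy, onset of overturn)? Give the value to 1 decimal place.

With temperature the only control, equal density requires T_surf′ = T_deep.
T_surf′ = 16.2 °C.
Cooling required: 19.3 − 16.2 = 3.1 °C.

3.1 °C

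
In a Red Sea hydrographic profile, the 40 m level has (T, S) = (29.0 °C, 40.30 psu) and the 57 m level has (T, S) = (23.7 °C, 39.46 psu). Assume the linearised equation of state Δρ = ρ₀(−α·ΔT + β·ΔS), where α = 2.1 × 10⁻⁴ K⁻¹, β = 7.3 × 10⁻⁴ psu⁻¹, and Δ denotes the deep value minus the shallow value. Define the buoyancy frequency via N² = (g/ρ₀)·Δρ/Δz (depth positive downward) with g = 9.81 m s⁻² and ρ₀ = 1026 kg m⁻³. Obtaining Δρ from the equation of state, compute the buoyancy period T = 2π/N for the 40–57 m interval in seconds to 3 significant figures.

ΔT = -5.3 K, ΔS = -0.84 psu (deep − shallow).
Δρ/ρ₀ = −αΔT + βΔS = 1.113 × 10⁻³ − 6.132 × 10⁻⁴ = 4.998 × 10⁻⁴, so Δρ ≈ 0.5128 kg m⁻³.
N² = (g/ρ₀)·Δρ/Δz = g·(Δρ/ρ₀)/Δz = 9.81 × 4.998 × 10⁻⁴ / 17 = 2.8841 × 10⁻⁴ s⁻².
N = √(2.8841 × 10⁻⁴) = 0.016983 rad s⁻¹ → T = 2π/N = 369.97 s ≈ 370 s.

370 s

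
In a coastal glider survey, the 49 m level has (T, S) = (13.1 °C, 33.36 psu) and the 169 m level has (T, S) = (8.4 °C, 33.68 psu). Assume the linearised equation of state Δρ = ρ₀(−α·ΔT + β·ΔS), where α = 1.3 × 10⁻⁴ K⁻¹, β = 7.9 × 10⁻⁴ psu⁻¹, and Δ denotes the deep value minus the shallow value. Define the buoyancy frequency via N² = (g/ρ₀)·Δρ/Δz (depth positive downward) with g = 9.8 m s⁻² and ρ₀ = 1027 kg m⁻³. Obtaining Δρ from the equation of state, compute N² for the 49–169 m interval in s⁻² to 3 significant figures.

7.05 × 10⁻⁵ s⁻²

ΔT = -4.7 K, ΔS = +0.32 psu (deep − shallow).
Δρ/ρ₀ = −αΔT + βΔS = 6.11 × 10⁻⁴ + 2.528 × 10⁻⁴ = 8.638 × 10⁻⁴, so Δρ ≈ 0.8871 kg m⁻³.
N² = (g/ρ₀)·Δρ/Δz = g·(Δρ/ρ₀)/Δz = 9.8 × 8.638 × 10⁻⁴ / 120 = 7.0544 × 10⁻⁵ s⁻² ≈ 7.05 × 10⁻⁵ s⁻².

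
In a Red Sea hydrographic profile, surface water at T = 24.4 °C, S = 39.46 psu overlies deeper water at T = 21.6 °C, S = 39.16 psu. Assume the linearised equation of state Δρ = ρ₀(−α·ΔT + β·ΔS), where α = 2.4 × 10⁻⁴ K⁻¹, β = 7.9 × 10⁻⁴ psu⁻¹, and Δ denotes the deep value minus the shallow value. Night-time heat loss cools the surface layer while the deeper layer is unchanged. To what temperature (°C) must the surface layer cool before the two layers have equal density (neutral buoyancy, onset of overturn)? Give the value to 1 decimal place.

Neutral buoyancy requires Δρ = 0, i.e. −α(T_deep − T_surf′) + β(S_deep − S_surf) = 0.
T_surf′ = T_deep − (β/α)·ΔS = 21.6 − (7.9 × 10⁻⁴/2.4 × 10⁻⁴)·(-0.30) = 22.588 °C.
Cooling required: 24.4 − (22.588) = 1.812 °C.

22.6 °C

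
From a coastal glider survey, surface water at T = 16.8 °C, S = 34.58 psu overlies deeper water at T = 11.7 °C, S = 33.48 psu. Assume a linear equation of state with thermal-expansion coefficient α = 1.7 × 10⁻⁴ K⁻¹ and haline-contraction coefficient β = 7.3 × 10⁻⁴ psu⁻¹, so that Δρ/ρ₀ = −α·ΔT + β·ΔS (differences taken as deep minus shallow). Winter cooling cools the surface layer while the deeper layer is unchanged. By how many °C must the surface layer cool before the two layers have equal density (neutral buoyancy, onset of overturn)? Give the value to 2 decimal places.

Neutral buoyancy requires Δρ = 0, i.e. −α(T_deep − T_surf′) + β(S_deep − S_surf) = 0.
T_surf′ = T_deep − (β/α)·ΔS = 11.7 − (7.3 × 10⁻⁴/1.7 × 10⁻⁴)·(-1.10) = 16.4235 °C.
Cooling required: 16.8 − (16.4235) = 0.3765 °C.

0.38 °C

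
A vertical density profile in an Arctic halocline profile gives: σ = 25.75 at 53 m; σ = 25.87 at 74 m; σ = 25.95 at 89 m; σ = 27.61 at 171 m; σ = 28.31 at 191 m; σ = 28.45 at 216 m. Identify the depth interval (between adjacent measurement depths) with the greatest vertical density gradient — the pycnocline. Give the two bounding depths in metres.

171–191 m

Compute the density gradient over each adjacent pair:
  53–74 m: Δρ/Δz = 0.12/21 = 5.7 × 10⁻³ kg m⁻⁴
  74–89 m: Δρ/Δz = 0.08/15 = 5.3 × 10⁻³ kg m⁻⁴
  89–171 m: Δρ/Δz = 1.66/82 = 0.020 kg m⁻⁴
  171–191 m: Δρ/Δz = 0.70/20 = 0.035 kg m⁻⁴
  191–216 m: Δρ/Δz = 0.14/25 = 5.6 × 10⁻³ kg m⁻⁴
The largest gradient is in the 171–191 m interval — the pycnocline.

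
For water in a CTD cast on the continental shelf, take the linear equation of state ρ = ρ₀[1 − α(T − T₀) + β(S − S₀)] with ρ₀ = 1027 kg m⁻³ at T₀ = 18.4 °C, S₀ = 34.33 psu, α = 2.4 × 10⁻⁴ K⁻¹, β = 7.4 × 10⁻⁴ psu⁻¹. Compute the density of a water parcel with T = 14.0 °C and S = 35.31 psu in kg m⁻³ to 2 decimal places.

1028.83 kg m⁻³

T − T₀ = -4.4 K, S − S₀ = +0.98 psu.
Bracket = 1 − α·(-4.4) + β·(+0.98) = 1 + (1.7812 × 10⁻³) = 1.0017812.
ρ = 1027 × 1.0017812 = 1028.83 kg m⁻³.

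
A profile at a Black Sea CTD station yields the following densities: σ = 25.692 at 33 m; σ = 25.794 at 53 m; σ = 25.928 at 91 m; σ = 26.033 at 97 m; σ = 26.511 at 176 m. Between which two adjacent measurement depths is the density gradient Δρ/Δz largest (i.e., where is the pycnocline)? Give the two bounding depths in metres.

91–97 m

Compute the density gradient over each adjacent pair:
  33–53 m: Δρ/Δz = 0.102/20 = 5.1 × 10⁻³ kg m⁻⁴
  53–91 m: Δρ/Δz = 0.134/38 = 3.5 × 10⁻³ kg m⁻⁴
  91–97 m: Δρ/Δz = 0.105/6 = 0.017 kg m⁻⁴
  97–176 m: Δρ/Δz = 0.478/79 = 6.1 × 10⁻³ kg m⁻⁴
The largest gradient is in the 91–97 m interval — the pycnocline.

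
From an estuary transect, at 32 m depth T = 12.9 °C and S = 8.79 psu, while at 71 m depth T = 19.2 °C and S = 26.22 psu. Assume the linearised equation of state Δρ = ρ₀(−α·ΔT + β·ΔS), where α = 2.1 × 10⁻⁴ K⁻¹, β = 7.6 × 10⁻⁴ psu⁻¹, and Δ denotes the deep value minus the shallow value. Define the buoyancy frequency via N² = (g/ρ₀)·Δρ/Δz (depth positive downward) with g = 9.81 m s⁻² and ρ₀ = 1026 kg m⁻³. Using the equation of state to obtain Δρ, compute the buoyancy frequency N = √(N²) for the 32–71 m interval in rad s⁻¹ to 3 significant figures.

0.0548 rad s⁻¹

ΔT = +6.3 K, ΔS = +17.43 psu (deep − shallow).
Δρ/ρ₀ = −αΔT + βΔS = -1.323 × 10⁻³ + 0.0132468 = 0.0119238, so Δρ ≈ 12.23 kg m⁻³.
N² = (g/ρ₀)·Δρ/Δz = g·(Δρ/ρ₀)/Δz = 9.81 × 0.0119238 / 39 = 2.9993 × 10⁻³ s⁻².
N = √(2.9993 × 10⁻³) = 0.054766 rad s⁻¹ ≈ 0.0548 rad s⁻¹.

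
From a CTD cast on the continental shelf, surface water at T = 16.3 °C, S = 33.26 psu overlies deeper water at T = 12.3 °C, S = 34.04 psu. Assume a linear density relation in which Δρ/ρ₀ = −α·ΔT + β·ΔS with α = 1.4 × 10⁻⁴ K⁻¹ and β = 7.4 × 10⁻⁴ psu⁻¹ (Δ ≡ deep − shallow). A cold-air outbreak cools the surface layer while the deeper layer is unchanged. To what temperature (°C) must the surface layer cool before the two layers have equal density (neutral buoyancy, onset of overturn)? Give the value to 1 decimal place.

Neutral buoyancy requires Δρ = 0, i.e. −α(T_deep − T_surf′) + β(S_deep − S_surf) = 0.
T_surf′ = T_deep − (β/α)·ΔS = 12.3 − (7.4 × 10⁻⁴/1.4 × 10⁻⁴)·(+0.78) = 8.177 °C.
Cooling required: 16.3 − (8.177) = 8.123 °C.

8.2 °C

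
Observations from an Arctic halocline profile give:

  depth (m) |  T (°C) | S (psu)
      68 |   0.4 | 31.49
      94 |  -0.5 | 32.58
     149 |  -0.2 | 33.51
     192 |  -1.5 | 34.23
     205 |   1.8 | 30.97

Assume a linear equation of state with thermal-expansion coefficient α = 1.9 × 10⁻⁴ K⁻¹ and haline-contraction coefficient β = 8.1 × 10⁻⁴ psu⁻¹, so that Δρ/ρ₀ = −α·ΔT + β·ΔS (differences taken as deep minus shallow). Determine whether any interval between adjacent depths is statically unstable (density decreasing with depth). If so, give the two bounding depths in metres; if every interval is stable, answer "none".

Evaluate Δρ/ρ₀ = −αΔT + βΔS across each adjacent pair:
  68–94 m: −αΔT+βΔS = −(1.9 × 10⁻⁴)(-0.9)+(8.1 × 10⁻⁴)(+1.09) = 1.1 × 10⁻³ → stable
  94–149 m: −αΔT+βΔS = −(1.9 × 10⁻⁴)(+0.3)+(8.1 × 10⁻⁴)(+0.93) = 7.0 × 10⁻⁴ → stable
  149–192 m: −αΔT+βΔS = −(1.9 × 10⁻⁴)(-1.3)+(8.1 × 10⁻⁴)(+0.72) = 8.3 × 10⁻⁴ → stable
  192–205 m: −αΔT+βΔS = −(1.9 × 10⁻⁴)(+3.3)+(8.1 × 10⁻⁴)(-3.26) = -3.3 × 10⁻³ → UNSTABLE
The 192–205 m interval has Δρ < 0: lighter water underlies denser water.

192–205 m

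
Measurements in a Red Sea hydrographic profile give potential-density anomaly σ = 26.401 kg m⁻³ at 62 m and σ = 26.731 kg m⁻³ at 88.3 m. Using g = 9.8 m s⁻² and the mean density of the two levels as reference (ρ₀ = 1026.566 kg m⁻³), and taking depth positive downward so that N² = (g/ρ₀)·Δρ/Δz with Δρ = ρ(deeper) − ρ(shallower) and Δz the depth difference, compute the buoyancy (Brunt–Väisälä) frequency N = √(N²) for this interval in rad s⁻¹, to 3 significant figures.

Δρ = 1026.731 − 1026.401 = 0.330 kg m⁻³ over Δz = 88.3 − 62 = 26.3 m.
N² = (9.8/1026.566) × (0.330/26.3) = 1.1978 × 10⁻⁴ s⁻².
N = √(1.1978 × 10⁻⁴) = 0.010944 rad s⁻¹ ≈ 0.0109 rad s⁻¹.

0.0109 rad s⁻¹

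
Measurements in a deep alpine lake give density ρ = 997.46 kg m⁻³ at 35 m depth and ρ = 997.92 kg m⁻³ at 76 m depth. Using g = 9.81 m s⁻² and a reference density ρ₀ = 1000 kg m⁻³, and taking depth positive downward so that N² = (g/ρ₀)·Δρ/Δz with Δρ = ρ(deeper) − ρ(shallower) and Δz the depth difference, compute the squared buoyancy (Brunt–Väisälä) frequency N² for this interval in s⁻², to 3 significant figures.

1.10 × 10⁻⁴ s⁻²

Δρ = 997.92 − 997.46 = 0.46 kg m⁻³ over Δz = 76 − 35 = 41 m.
N² = (9.81/1000) × (0.46/41) = 1.1006 × 10⁻⁴ s⁻² ≈ 1.10 × 10⁻⁴ s⁻².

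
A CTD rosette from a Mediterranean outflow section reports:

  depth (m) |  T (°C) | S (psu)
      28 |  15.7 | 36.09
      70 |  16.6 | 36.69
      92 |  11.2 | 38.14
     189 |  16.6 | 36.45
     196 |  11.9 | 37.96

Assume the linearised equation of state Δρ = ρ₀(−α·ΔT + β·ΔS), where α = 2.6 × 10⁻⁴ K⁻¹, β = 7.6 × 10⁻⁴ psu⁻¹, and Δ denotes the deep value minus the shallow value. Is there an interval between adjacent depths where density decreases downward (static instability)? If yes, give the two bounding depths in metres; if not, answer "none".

Evaluate Δρ/ρ₀ = −αΔT + βΔS across each adjacent pair:
  28–70 m: −αΔT+βΔS = −(2.6 × 10⁻⁴)(+0.9)+(7.6 × 10⁻⁴)(+0.60) = 2.2 × 10⁻⁴ → stable
  70–92 m: −αΔT+βΔS = −(2.6 × 10⁻⁴)(-5.4)+(7.6 × 10⁻⁴)(+1.45) = 2.5 × 10⁻³ → stable
  92–189 m: −αΔT+βΔS = −(2.6 × 10⁻⁴)(+5.4)+(7.6 × 10⁻⁴)(-1.69) = -2.7 × 10⁻³ → UNSTABLE
  189–196 m: −αΔT+βΔS = −(2.6 × 10⁻⁴)(-4.7)+(7.6 × 10⁻⁴)(+1.51) = 2.4 × 10⁻³ → stable
The 92–189 m interval has Δρ < 0: lighter water underlies denser water.

92–189 m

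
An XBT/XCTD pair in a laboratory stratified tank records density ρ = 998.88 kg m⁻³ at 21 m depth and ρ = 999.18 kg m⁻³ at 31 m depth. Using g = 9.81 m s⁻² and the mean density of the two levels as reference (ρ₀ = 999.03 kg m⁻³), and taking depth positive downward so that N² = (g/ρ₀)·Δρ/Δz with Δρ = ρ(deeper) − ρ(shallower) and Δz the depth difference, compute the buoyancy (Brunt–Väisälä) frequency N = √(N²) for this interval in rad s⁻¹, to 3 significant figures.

0.0172 rad s⁻¹

Δρ = 999.18 − 998.88 = 0.30 kg m⁻³ over Δz = 31 − 21 = 10 m.
N² = (9.81/999.03) × (0.30/10) = 2.9459 × 10⁻⁴ s⁻².
N = √(2.9459 × 10⁻⁴) = 0.017164 rad s⁻¹ ≈ 0.0172 rad s⁻¹.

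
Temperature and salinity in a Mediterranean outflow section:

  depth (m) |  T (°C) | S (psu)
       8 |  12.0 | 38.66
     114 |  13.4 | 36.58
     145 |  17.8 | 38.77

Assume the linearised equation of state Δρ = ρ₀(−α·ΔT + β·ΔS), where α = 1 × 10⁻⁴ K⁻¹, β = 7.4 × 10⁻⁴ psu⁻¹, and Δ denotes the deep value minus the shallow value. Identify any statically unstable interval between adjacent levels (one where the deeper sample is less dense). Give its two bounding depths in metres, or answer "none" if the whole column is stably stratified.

8–114 m

Evaluate Δρ/ρ₀ = −αΔT + βΔS across each adjacent pair:
  8–114 m: −αΔT+βΔS = −(1 × 10⁻⁴)(+1.4)+(7.4 × 10⁻⁴)(-2.08) = -1.7 × 10⁻³ → UNSTABLE
  114–145 m: −αΔT+βΔS = −(1 × 10⁻⁴)(+4.4)+(7.4 × 10⁻⁴)(+2.19) = 1.2 × 10⁻³ → stable
The 8–114 m interval has Δρ < 0: lighter water underlies denser water.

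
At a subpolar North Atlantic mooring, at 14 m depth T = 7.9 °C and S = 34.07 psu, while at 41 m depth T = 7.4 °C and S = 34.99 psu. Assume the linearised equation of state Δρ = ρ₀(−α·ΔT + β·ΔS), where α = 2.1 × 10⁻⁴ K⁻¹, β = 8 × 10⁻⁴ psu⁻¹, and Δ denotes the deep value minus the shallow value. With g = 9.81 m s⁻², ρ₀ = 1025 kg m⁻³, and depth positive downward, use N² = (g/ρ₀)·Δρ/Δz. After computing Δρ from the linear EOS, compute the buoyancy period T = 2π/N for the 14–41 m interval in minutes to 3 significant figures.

5.99 min

ΔT = -0.5 K, ΔS = +0.92 psu (deep − shallow).
Δρ/ρ₀ = −αΔT + βΔS = 1.05 × 10⁻⁴ + 7.36 × 10⁻⁴ = 8.41 × 10⁻⁴, so Δρ ≈ 0.8620 kg m⁻³.
N² = (g/ρ₀)·Δρ/Δz = g·(Δρ/ρ₀)/Δz = 9.81 × 8.41 × 10⁻⁴ / 27 = 3.0556 × 10⁻⁴ s⁻².
N = √(3.0556 × 10⁻⁴) = 0.017480 rad s⁻¹ → T = 2π/N = 359.45 s = 5.9908 min ≈ 5.99 min.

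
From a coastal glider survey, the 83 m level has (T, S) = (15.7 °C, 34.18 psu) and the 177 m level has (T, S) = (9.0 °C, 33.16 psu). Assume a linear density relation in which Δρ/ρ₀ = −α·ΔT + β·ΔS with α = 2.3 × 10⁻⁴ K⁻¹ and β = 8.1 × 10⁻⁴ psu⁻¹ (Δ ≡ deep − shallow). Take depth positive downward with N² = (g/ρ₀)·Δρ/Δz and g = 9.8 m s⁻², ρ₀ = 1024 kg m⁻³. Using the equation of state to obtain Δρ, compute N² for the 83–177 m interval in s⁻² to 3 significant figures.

7.45 × 10⁻⁵ s⁻²

ΔT = -6.7 K, ΔS = -1.02 psu (deep − shallow).
Δρ/ρ₀ = −αΔT + βΔS = 1.541 × 10⁻³ − 8.262 × 10⁻⁴ = 7.148 × 10⁻⁴, so Δρ ≈ 0.7320 kg m⁻³.
N² = (g/ρ₀)·Δρ/Δz = g·(Δρ/ρ₀)/Δz = 9.8 × 7.148 × 10⁻⁴ / 94 = 7.4522 × 10⁻⁵ s⁻² ≈ 7.45 × 10⁻⁵ s⁻².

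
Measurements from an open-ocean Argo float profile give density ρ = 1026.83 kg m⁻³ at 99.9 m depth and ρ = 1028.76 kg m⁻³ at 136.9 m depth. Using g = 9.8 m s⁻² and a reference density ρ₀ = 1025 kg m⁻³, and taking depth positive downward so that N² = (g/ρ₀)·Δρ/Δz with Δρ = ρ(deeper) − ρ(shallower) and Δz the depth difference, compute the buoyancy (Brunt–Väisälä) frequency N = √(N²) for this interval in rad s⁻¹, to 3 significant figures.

0.0223 rad s⁻¹

Δρ = 1028.76 − 1026.83 = 1.93 kg m⁻³ over Δz = 136.9 − 99.9 = 37 m.
N² = (9.8/1025) × (1.93/37) = 4.9872 × 10⁻⁴ s⁻².
N = √(4.9872 × 10⁻⁴) = 0.022332 rad s⁻¹ ≈ 0.0223 rad s⁻¹.
Since Δρ > 0 the layer is stably stratified.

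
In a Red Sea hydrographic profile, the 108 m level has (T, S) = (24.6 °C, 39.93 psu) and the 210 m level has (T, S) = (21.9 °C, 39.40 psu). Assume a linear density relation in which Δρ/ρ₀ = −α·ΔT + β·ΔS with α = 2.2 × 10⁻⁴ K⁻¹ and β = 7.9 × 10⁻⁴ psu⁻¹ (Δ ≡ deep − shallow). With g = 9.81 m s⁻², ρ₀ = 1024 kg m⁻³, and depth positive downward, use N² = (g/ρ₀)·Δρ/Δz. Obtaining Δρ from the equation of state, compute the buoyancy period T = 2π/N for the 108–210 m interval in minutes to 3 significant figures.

ΔT = -2.7 K, ΔS = -0.53 psu (deep − shallow).
Δρ/ρ₀ = −αΔT + βΔS = 5.94 × 10⁻⁴ − 4.187 × 10⁻⁴ = 1.753 × 10⁻⁴, so Δρ ≈ 0.1795 kg m⁻³.
N² = (g/ρ₀)·Δρ/Δz = g·(Δρ/ρ₀)/Δz = 9.81 × 1.753 × 10⁻⁴ / 102 = 1.6860 × 10⁻⁵ s⁻².
N = √(1.6860 × 10⁻⁵) = 4.1061 × 10⁻³ rad s⁻¹ → T = 2π/N = 1.5302 × 10³ s = 25.503 min ≈ 25.5 min.

25.5 min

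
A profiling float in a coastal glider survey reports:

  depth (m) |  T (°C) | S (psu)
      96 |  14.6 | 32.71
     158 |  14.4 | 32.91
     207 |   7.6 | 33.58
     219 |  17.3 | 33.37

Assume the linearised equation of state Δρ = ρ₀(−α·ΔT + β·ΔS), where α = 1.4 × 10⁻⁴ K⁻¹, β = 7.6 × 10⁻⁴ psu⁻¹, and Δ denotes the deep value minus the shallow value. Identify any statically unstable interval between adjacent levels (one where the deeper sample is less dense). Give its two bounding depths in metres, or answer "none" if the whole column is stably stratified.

207–219 m

Evaluate Δρ/ρ₀ = −αΔT + βΔS across each adjacent pair:
  96–158 m: −αΔT+βΔS = −(1.4 × 10⁻⁴)(-0.2)+(7.6 × 10⁻⁴)(+0.20) = 1.8 × 10⁻⁴ → stable
  158–207 m: −αΔT+βΔS = −(1.4 × 10⁻⁴)(-6.8)+(7.6 × 10⁻⁴)(+0.67) = 1.5 × 10⁻³ → stable
  207–219 m: −αΔT+βΔS = −(1.4 × 10⁻⁴)(+9.7)+(7.6 × 10⁻⁴)(-0.21) = -1.5 × 10⁻³ → UNSTABLE
The 207–219 m interval has Δρ < 0: lighter water underlies denser water.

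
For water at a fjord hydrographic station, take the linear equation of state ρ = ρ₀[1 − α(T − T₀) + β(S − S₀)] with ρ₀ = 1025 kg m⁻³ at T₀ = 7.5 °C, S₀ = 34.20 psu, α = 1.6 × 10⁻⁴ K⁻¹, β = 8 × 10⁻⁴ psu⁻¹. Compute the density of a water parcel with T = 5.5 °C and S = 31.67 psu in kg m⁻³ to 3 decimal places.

T − T₀ = -2.0 K, S − S₀ = -2.53 psu.
Bracket = 1 − α·(-2.0) + β·(-2.53) = 1 + (-1.704 × 10⁻³) = 0.9982960.
ρ = 1025 × 0.9982960 = 1023.253 kg m⁻³.

1023.253 kg m⁻³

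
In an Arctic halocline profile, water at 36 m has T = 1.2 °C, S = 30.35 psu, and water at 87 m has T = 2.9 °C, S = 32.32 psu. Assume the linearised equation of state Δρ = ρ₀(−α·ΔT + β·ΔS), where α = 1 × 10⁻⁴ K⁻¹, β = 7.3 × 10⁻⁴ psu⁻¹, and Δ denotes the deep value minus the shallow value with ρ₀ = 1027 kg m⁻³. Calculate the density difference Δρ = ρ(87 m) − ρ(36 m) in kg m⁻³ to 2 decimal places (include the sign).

ΔT = +1.7 K, ΔS = +1.97 psu (deep − shallow).
Δρ/ρ₀ = −(1 × 10⁻⁴)(+1.7) + (7.3 × 10⁻⁴)(+1.97) = 1.2681 × 10⁻³.
Δρ = 1027 × (1.2681 × 10⁻³) = +1.30 kg m⁻³.
Positive Δρ: denser below, stable.

+1.30 kg m⁻³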